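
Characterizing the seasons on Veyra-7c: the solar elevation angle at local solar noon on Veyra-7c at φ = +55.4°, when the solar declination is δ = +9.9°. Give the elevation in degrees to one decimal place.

44.5°

At local noon the hour angle is zero, so the zenith angle equals |φ − δ| = |+55.4° − (+9.900°)| = 45.500°.
Elevation = 90° − 45.500° = 44.5°.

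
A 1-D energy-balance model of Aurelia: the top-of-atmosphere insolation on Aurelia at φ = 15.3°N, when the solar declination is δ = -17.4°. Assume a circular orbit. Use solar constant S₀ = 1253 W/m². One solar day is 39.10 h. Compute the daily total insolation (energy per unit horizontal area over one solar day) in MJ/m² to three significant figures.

44.9 MJ/m²

cos H₀ = −tan(+15.3°) tan(-17.400°) = 0.0857, H₀ = 1.4850 rad.
Bracket: H₀ sin φ sin δ + cos φ cos δ sin H₀ = 1.4850×0.26387×-0.29904 + 0.96456×0.95424×0.99632 = -0.117178 + 0.917035 = 0.799857.
Q̄ = (S₀/π) × [bracket] = (1253/π) × 0.799857 = 319.02 W/m².
Daily total = Q̄ × 39.10 h × 3600 s/h = 319.02 × 39.10 × 3600 / 10⁶ = 44.91 MJ/m².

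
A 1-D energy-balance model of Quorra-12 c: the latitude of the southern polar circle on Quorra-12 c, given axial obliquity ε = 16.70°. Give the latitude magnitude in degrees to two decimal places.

The polar circle is the lowest latitude that experiences at least one full rotation of continuous darkness at the northern-summer solstice; it lies at |φ| = 90° − ε = 90° − 16.70° = 73.30°.

73.30°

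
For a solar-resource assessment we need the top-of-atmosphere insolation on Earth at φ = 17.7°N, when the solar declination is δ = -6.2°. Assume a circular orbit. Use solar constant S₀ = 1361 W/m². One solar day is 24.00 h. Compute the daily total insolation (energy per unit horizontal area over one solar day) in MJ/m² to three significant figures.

cos H₀ = −tan(+17.7°) tan(-6.200°) = 0.0347, H₀ = 1.5361 rad.
Bracket: H₀ sin φ sin δ + cos φ cos δ sin H₀ = 1.5361×0.30403×-0.10800 + 0.95266×0.99415×0.99940 = -0.050438 + 0.946519 = 0.896081.
Q̄ = (S₀/π) × [bracket] = (1361/π) × 0.896081 = 388.20 W/m².
Daily total = Q̄ × 24.00 h × 3600 s/h = 388.20 × 24.00 × 3600 / 10⁶ = 33.54 MJ/m².

33.5 MJ/m²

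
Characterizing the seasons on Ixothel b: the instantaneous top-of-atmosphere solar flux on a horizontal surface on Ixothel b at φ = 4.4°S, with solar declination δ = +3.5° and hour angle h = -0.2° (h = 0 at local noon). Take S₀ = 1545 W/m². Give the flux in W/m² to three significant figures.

cos θ_z = sin φ sin δ + cos φ cos δ cos h = -0.004684 + 0.995187 = 0.990503.
Flux = S₀ · cos θ_z = 1545 × 0.990503 = 1530 W/m².

1.53e+03 W/m²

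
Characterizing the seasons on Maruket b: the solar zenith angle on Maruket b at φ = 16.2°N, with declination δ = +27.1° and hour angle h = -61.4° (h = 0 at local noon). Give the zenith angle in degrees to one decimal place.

cos θ_z = sin φ sin δ + cos φ cos δ cos h = 0.127093 + 0.409217 = 0.536310.
θ_z = arccos(0.536310) = 57.6°.

θ_z = 57.6°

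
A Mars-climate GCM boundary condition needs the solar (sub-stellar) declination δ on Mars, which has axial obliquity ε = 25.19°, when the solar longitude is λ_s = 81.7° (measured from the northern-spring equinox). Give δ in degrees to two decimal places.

sin δ = sin ε · sin λ_s = sin 25.19° × sin 81.7° = 0.421163.
δ = arcsin(0.421163) = +24.91°.

δ = +24.91°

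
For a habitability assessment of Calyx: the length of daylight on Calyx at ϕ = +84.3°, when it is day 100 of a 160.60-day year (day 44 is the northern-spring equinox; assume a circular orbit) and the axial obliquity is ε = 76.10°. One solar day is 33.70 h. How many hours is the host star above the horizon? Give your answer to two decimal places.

Solar longitude: L_s = 360° × (100 − 44)/160.60 = 125.529°.
sin δ = sin 76.10° × sin 125.529° = 0.78999, so δ = +52.184°.
Sunrise equation: cos h₀ = −tan ϕ · tan δ = -12.9087 ≤ −1, so the host star never sets (polar day) and h₀ = π.
Daylight = 2h₀/(2π) × 33.70 h = (3.1416/π) × 33.70 = 33.70 h.

33.70 h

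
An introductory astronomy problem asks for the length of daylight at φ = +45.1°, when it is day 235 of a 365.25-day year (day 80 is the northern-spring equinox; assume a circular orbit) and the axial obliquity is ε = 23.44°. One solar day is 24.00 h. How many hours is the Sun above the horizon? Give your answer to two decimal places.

Solar longitude: λ_s = 360° × (235 − 80)/365.25 = 152.772°.
sin δ = sin 23.44° × sin 152.772° = 0.18200, so δ = +10.486°.
cos H₀ = −tan φ · tan δ = −tan(+45.1°) × tan(+10.486°) = -0.1857, so H₀ = 1.7576 rad = 100.70°.
Daylight = 2H₀/(2π) × 24.00 h = (1.7576/π) × 24.00 = 13.43 h.

13.43 h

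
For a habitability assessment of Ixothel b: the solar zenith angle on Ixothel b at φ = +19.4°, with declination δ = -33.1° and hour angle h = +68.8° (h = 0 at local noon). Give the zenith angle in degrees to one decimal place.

θ_z = 84.0°

cos θ_z = sin φ sin δ + cos φ cos δ cos h = -0.181394 + 0.285740 = 0.104346.
θ_z = arccos(0.104346) = 84.0°.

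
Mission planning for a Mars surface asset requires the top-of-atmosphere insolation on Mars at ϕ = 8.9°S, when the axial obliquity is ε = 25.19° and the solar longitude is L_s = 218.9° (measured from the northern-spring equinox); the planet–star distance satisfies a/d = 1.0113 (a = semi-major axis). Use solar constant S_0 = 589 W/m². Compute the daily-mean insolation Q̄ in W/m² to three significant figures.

Q̄ ≈ 195 W/m²

Solar declination: sin δ = sin ε · sin L_s = sin 25.19° × sin 218.9° = -0.26727, so δ = -15.502°.
cos h₀ = −tan(-8.9°) tan(-15.502°) = -0.0434, h₀ = 1.6142 rad.
Bracket: h₀ sin ϕ sin δ + cos ϕ cos δ sin h₀ = 1.6142×-0.15471×-0.26727 + 0.98796×0.96362×0.99906 = 0.066746 + 0.951123 = 1.017869.
Inverse-square distance factor (a/d)² = 1.0113² = 1.022728.
Q̄ = (S_0/π) × 1.022728 × [bracket] = (589/π) × 1.022728 × 1.017869 = 195.2 W/m².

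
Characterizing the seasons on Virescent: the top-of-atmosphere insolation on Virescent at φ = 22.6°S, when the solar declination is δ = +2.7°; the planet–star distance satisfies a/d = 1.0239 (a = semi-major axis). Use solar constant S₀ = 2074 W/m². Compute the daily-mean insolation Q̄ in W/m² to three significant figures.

Q̄ ≈ 619 W/m²

cos H₀ = −tan(-22.6°) tan(+2.700°) = 0.0196, H₀ = 1.5512 rad.
Bracket: H₀ sin φ sin δ + cos φ cos δ sin H₀ = 1.5512×-0.38430×0.04711 + 0.92321×0.99889×0.99981 = -0.028084 + 0.922010 = 0.893926.
Inverse-square distance factor (a/d)² = 1.0239² = 1.048371.
Q̄ = (S₀/π) × 1.048371 × [bracket] = (2074/π) × 1.048371 × 0.893926 = 618.7 W/m².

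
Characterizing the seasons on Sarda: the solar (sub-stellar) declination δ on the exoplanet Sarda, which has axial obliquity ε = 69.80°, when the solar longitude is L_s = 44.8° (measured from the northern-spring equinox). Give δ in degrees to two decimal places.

δ = +41.40°

sin δ = sin ε · sin L_s = sin 69.80° × sin 44.8° = 0.661294.
δ = arcsin(0.661294) = +41.40°.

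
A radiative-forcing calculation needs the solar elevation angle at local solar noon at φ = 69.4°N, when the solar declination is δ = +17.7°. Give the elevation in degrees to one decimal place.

At local noon the hour angle is zero, so the zenith angle equals |φ − δ| = |+69.4° − (+17.700°)| = 51.700°.
Elevation = 90° − 51.700° = 38.3°.

38.3°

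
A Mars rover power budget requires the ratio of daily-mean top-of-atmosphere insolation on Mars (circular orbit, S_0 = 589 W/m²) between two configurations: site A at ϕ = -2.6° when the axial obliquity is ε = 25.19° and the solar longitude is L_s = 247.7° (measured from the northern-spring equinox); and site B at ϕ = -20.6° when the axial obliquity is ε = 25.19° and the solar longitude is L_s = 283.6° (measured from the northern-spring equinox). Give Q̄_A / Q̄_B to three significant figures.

— Configuration A (ϕ=-2.6°):
Solar declination: sin δ = sin ε · sin L_s = sin 25.19° × sin 247.7° = -0.39379, so δ = -23.190°.
cos h₀ = −tan(-2.6°) tan(-23.190°) = -0.0195, h₀ = 1.5903 rad.
Bracket: h₀ sin ϕ sin δ + cos ϕ cos δ sin h₀ = 1.5903×-0.04536×-0.39379 + 0.99897×0.91920×0.99981 = 0.028406 + 0.918079 = 0.946485.
Q̄ = (S_0/π) × [bracket] = (589/π) × 0.946485 = 177.45 W/m².
— Configuration B (ϕ=-20.6°):
Solar declination: sin δ = sin ε · sin L_s = sin 25.19° × sin 283.6° = -0.41369, so δ = -24.437°.
cos h₀ = −tan(-20.6°) tan(-24.437°) = -0.1708, h₀ = 1.7424 rad.
Bracket: h₀ sin ϕ sin δ + cos ϕ cos δ sin h₀ = 1.7424×-0.35184×-0.41369 + 0.93606×0.91042×0.98531 = 0.253611 + 0.839689 = 1.093300.
Q̄ = (S_0/π) × [bracket] = (589/π) × 1.093300 = 204.98 W/m².
Ratio Q̄_A / Q̄_B = 177.45 / 204.98 = 0.8657.

Q̄_A / Q̄_B ≈ 0.866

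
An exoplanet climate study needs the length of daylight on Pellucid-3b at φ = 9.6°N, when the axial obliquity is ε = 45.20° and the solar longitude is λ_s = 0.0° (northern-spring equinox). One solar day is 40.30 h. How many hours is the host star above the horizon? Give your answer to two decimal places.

Solar declination: sin δ = sin ε · sin λ_s = sin 45.20° × sin 0.0° = 0.00000, so δ = +0.000°.
cos H₀ = −tan φ · tan δ = −tan(+9.6°) × tan(+0.000°) = -0.0000, so H₀ = 1.5708 rad = 90.00°.
Daylight = 2H₀/(2π) × 40.30 h = (1.5708/π) × 40.30 = 20.15 h.

20.15 h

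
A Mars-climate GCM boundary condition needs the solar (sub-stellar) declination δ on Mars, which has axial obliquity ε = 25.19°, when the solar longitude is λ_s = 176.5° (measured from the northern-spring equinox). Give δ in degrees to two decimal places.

sin δ = sin ε · sin λ_s = sin 25.19° × sin 176.5° = 0.025984.
δ = arcsin(0.025984) = +1.49°.

δ = +1.49°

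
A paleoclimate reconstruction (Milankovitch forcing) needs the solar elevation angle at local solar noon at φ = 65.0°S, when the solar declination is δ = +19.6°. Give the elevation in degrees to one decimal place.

At local noon the hour angle is zero, so the zenith angle equals |φ − δ| = |-65.0° − (+19.600°)| = 84.600°.
Elevation = 90° − 84.600° = 5.4°.

5.4°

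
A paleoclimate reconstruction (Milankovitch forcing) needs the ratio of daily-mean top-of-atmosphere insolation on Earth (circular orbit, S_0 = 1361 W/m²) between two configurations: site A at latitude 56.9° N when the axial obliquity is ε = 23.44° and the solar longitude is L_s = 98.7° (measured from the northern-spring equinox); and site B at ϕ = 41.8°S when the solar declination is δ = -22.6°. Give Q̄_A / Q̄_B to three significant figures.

Q̄_A / Q̄_B ≈ 0.994

— Configuration A (ϕ=+56.9°):
Solar declination: sin δ = sin ε · sin L_s = sin 23.44° × sin 98.7° = 0.39321, so δ = +23.154°.
cos h₀ = −tan(+56.9°) tan(+23.154°) = -0.6560, h₀ = 2.2863 rad.
Bracket: h₀ sin ϕ sin δ + cos ϕ cos δ sin h₀ = 2.2863×0.83772×0.39321 + 0.54610×0.91945×0.75474 = 0.753107 + 0.378964 = 1.132071.
Q̄ = (S_0/π) × [bracket] = (1361/π) × 1.132071 = 490.44 W/m².
— Configuration B (ϕ=-41.8°):
cos h₀ = −tan(-41.8°) tan(-22.600°) = -0.3722, h₀ = 1.9522 rad.
Bracket: h₀ sin ϕ sin δ + cos ϕ cos δ sin h₀ = 1.9522×-0.66653×-0.38430 + 0.74548×0.92321×0.92816 = 0.500051 + 0.638792 = 1.138843.
Q̄ = (S_0/π) × [bracket] = (1361/π) × 1.138843 = 493.37 W/m².
Ratio Q̄_A / Q̄_B = 490.44 / 493.37 = 0.9941.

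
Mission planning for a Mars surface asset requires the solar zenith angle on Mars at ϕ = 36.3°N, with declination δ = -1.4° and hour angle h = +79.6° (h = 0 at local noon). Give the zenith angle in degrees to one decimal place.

cos θ_z = sin ϕ sin δ + cos ϕ cos δ cos h = -0.014464 + 0.145442 = 0.130978.
θ_z = arccos(0.130978) = 82.5°.

θ_z = 82.5°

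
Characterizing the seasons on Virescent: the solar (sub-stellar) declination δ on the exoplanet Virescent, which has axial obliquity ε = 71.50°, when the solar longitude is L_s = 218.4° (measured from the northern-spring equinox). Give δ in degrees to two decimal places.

δ = -36.09°

sin δ = sin ε · sin L_s = sin 71.50° × sin 218.4° = -0.589049.
δ = arcsin(-0.589049) = -36.09°.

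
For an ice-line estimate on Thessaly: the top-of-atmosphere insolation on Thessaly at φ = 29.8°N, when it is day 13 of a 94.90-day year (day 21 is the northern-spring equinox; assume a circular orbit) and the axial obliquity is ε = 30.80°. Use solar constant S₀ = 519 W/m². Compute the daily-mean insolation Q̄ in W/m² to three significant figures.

Solar longitude: λ_s = 360° × (13 − 21)/94.90 = -30.348°, i.e. -30.348° + 360° = 329.652°.
sin δ = sin 30.80° × sin 329.652° = -0.25871, so δ = -14.993°.
cos H₀ = −tan(+29.8°) tan(-14.993°) = 0.1534, H₀ = 1.4168 rad.
Bracket: H₀ sin φ sin δ + cos φ cos δ sin H₀ = 1.4168×0.49697×-0.25871 + 0.86777×0.96596×0.98817 = -0.182160 + 0.828315 = 0.646155.
Q̄ = (S₀/π) × [bracket] = (519/π) × 0.646155 = 106.7 W/m².

Q̄ ≈ 107 W/m²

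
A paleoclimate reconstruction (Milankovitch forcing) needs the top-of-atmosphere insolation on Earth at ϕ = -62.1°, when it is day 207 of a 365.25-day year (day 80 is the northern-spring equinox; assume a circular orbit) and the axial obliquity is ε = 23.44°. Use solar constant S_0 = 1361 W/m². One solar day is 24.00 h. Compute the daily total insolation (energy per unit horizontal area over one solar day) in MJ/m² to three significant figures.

3.30 MJ/m²

Solar longitude: L_s = 360° × (207 − 80)/365.25 = 125.175°.
sin δ = sin 23.44° × sin 125.175° = 0.32515, so δ = +18.975°.
cos h₀ = −tan(-62.1°) tan(+18.975°) = 0.6494, h₀ = 0.8640 rad.
Bracket: h₀ sin ϕ sin δ + cos ϕ cos δ sin h₀ = 0.8640×-0.88377×0.32515 + 0.46793×0.94566×0.76045 = -0.248277 + 0.336501 = 0.088224.
Q̄ = (S_0/π) × [bracket] = (1361/π) × 0.088224 = 38.220 W/m².
Daily total = Q̄ × 24.00 h × 3600 s/h = 38.220 × 24.00 × 3600 / 10⁶ = 3.302 MJ/m².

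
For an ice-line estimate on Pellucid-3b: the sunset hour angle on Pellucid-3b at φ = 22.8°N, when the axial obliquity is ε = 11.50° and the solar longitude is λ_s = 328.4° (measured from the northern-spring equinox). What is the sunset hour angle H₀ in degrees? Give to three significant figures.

Solar declination: sin δ = sin ε · sin λ_s = sin 11.50° × sin 328.4° = -0.10447, so δ = -5.996°.
cos H₀ = −tan φ · tan δ = −tan(+22.8°) × tan(-5.996°) = 0.0442, so H₀ = 1.5266 rad = 87.47°.

H₀ = 87.5°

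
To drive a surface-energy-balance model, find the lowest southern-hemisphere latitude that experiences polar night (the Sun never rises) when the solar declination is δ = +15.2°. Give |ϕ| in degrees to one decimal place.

Polar night requires cos h₀ = −tan ϕ tan δ ≥ 1, i.e. tan ϕ tan δ ≤ −1.
The boundary is |tan ϕ| · |tan δ| = 1, so |ϕ| = 90° − |δ| = 90° − 15.2° = 74.8° in the southern hemisphere.

|ϕ| = 74.8°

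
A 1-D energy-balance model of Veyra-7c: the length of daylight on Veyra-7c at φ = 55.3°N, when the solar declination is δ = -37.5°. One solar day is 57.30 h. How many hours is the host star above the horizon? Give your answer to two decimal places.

cos H₀ = −tan φ · tan δ = 1.1082 ≥ 1, so the host star never rises (polar night) and H₀ = 0.
Daylight = 2H₀/(2π) × 57.30 h = (0.0000/π) × 57.30 = 0.00 h.

0.00 h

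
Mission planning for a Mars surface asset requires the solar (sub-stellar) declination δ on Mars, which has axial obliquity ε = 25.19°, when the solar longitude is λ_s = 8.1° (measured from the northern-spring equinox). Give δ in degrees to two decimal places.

sin δ = sin ε · sin λ_s = sin 25.19° × sin 8.1° = 0.059971.
δ = arcsin(0.059971) = +3.44°.

δ = +3.44°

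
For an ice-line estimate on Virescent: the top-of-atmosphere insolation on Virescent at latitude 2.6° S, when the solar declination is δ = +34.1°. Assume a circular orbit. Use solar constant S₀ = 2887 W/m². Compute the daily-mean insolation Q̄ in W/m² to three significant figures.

cos H₀ = −tan(-2.6°) tan(+34.100°) = 0.0307, H₀ = 1.5400 rad.
Bracket: H₀ sin φ sin δ + cos φ cos δ sin H₀ = 1.5400×-0.04536×0.56064 + 0.99897×0.82806×0.99953 = -0.039163 + 0.826818 = 0.787655.
Q̄ = (S₀/π) × [bracket] = (2887/π) × 0.787655 = 723.8 W/m².

Q̄ ≈ 724 W/m²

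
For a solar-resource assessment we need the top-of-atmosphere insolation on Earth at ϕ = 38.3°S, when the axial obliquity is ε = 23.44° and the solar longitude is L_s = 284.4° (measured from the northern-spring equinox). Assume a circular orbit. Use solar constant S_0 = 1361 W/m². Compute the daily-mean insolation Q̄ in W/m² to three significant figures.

Q̄ ≈ 493 W/m²

Solar declination: sin δ = sin ε · sin L_s = sin 23.44° × sin 284.4° = -0.38529, so δ = -22.662°.
cos h₀ = −tan(-38.3°) tan(-22.662°) = -0.3297, h₀ = 1.9068 rad.
Bracket: h₀ sin ϕ sin δ + cos ϕ cos δ sin h₀ = 1.9068×-0.61978×-0.38529 + 0.78478×0.92280×0.94407 = 0.455334 + 0.683691 = 1.139025.
Q̄ = (S_0/π) × [bracket] = (1361/π) × 1.139025 = 493.4 W/m².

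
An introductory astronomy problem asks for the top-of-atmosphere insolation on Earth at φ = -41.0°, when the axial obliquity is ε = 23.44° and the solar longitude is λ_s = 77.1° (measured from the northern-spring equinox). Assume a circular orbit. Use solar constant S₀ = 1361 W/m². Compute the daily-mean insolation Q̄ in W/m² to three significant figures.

Q̄ ≈ 149 W/m²

Solar declination: sin δ = sin ε · sin λ_s = sin 23.44° × sin 77.1° = 0.38775, so δ = +22.814°.
cos H₀ = −tan(-41.0°) tan(+22.814°) = 0.3657, H₀ = 1.1964 rad.
Bracket: H₀ sin φ sin δ + cos φ cos δ sin H₀ = 1.1964×-0.65606×0.38775 + 0.75471×0.92177×0.93074 = -0.304349 + 0.647487 = 0.343138.
Q̄ = (S₀/π) × [bracket] = (1361/π) × 0.343138 = 148.7 W/m².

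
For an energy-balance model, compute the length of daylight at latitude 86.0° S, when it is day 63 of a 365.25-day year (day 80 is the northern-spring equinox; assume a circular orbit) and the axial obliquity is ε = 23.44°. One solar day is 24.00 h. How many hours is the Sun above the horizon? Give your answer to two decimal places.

24.00 h

Solar longitude: L_s = 360° × (63 − 80)/365.25 = -16.756°, i.e. -16.756° + 360° = 343.244°.
sin δ = sin 23.44° × sin 343.244° = -0.11468, so δ = -6.585°.
Sunrise equation: cos h₀ = −tan ϕ · tan δ = -1.6509 ≤ −1, so the Sun never sets (polar day) and h₀ = π.
Daylight = 2h₀/(2π) × 24.00 h = (3.1416/π) × 24.00 = 24.00 h.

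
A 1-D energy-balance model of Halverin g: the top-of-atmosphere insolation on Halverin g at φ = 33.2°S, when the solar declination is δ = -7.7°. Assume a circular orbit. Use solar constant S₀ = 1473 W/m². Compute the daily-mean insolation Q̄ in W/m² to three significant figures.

cos H₀ = −tan(-33.2°) tan(-7.700°) = -0.0885, H₀ = 1.6594 rad.
Bracket: H₀ sin φ sin δ + cos φ cos δ sin H₀ = 1.6594×-0.54756×-0.13399 + 0.83676×0.99098×0.99608 = 0.121746 + 0.825962 = 0.947708.
Q̄ = (S₀/π) × [bracket] = (1473/π) × 0.947708 = 444.4 W/m².

Q̄ ≈ 444 W/m²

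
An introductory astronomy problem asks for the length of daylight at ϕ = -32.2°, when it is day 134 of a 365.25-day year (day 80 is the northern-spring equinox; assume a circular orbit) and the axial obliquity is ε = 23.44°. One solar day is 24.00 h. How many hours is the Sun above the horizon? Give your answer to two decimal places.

10.37 h

Solar longitude: L_s = 360° × (134 − 80)/365.25 = 53.224°.
sin δ = sin 23.44° × sin 53.224° = 0.31862, so δ = +18.580°.
cos h₀ = −tan ϕ · tan δ = −tan(-32.2°) × tan(+18.580°) = 0.2117, so h₀ = 1.3575 rad = 77.78°.
Daylight = 2h₀/(2π) × 24.00 h = (1.3575/π) × 24.00 = 10.37 h.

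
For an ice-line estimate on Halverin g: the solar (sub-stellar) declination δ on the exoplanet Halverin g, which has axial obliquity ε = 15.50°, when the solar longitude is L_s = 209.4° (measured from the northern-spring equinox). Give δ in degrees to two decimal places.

δ = -7.54°

sin δ = sin ε · sin L_s = sin 15.50° × sin 209.4° = -0.131188.
δ = arcsin(-0.131188) = -7.54°.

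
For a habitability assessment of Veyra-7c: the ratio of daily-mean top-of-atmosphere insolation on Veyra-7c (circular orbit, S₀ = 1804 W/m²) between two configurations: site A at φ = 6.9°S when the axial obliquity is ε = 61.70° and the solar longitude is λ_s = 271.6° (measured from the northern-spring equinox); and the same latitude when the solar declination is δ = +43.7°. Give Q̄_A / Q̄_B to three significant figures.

Q̄_A / Q̄_B ≈ 1.10

— Configuration A (φ=-6.9°):
Solar declination: sin δ = sin ε · sin λ_s = sin 61.70° × sin 271.6° = -0.88013, so δ = -61.659°.
cos H₀ = −tan(-6.9°) tan(-61.659°) = -0.2244, H₀ = 1.7971 rad.
Bracket: H₀ sin φ sin δ + cos φ cos δ sin H₀ = 1.7971×-0.12014×-0.88013 + 0.99276×0.47473×0.97451 = 0.190023 + 0.459280 = 0.649303.
Q̄ = (S₀/π) × [bracket] = (1804/π) × 0.649303 = 372.85 W/m².
— Configuration B (φ=-6.9°):
cos H₀ = −tan(-6.9°) tan(+43.700°) = 0.1156, H₀ = 1.4549 rad.
Bracket: H₀ sin φ sin δ + cos φ cos δ sin H₀ = 1.4549×-0.12014×0.69088 + 0.99276×0.72297×0.99329 = -0.120760 + 0.712920 = 0.592160.
Q̄ = (S₀/π) × [bracket] = (1804/π) × 0.592160 = 340.04 W/m².
Ratio Q̄_A / Q̄_B = 372.85 / 340.04 = 1.096.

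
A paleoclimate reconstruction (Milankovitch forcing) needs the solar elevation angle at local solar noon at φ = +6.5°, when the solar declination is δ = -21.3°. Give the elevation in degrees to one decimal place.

At local noon the hour angle is zero, so the zenith angle equals |φ − δ| = |+6.5° − (-21.300°)| = 27.800°.
Elevation = 90° − 27.800° = 62.2°.

62.2°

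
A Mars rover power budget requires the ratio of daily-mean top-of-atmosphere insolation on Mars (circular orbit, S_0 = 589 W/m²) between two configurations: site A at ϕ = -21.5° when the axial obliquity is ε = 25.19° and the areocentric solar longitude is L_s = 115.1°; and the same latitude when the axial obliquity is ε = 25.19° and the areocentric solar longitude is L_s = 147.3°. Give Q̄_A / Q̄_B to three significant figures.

Q̄_A / Q̄_B ≈ 0.834

— Configuration A (ϕ=-21.5°):
sin δ = sin 25.19° × sin 115.1° = 0.38543, so δ = +22.670°.
cos h₀ = −tan(-21.5°) tan(+22.670°) = 0.1645, h₀ = 1.4055 rad.
Bracket: h₀ sin ϕ sin δ + cos ϕ cos δ sin h₀ = 1.4055×-0.36650×0.38543 + 0.93042×0.92274×0.98637 = -0.198541 + 0.846834 = 0.648293.
Q̄ = (S_0/π) × [bracket] = (589/π) × 0.648293 = 121.54 W/m².
— Configuration B (ϕ=-21.5°):
sin δ = sin 25.19° × sin 147.3° = 0.22994, so δ = +13.293°.
cos h₀ = −tan(-21.5°) tan(+13.293°) = 0.0931, h₀ = 1.4776 rad.
Bracket: h₀ sin ϕ sin δ + cos ϕ cos δ sin h₀ = 1.4776×-0.36650×0.22994 + 0.93042×0.97321×0.99566 = -0.124522 + 0.901564 = 0.777042.
Q̄ = (S_0/π) × [bracket] = (589/π) × 0.777042 = 145.68 W/m².
Ratio Q̄_A / Q̄_B = 121.54 / 145.68 = 0.8343.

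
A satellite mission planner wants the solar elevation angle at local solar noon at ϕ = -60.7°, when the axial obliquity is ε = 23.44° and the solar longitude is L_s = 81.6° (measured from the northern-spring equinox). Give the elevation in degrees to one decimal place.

6.1°

Solar declination: sin δ = sin ε · sin L_s = sin 23.44° × sin 81.6° = 0.39352, so δ = +23.174°.
At local noon the hour angle is zero, so the zenith angle equals |ϕ − δ| = |-60.7° − (+23.174°)| = 83.874°.
Elevation = 90° − 83.874° = 6.1°.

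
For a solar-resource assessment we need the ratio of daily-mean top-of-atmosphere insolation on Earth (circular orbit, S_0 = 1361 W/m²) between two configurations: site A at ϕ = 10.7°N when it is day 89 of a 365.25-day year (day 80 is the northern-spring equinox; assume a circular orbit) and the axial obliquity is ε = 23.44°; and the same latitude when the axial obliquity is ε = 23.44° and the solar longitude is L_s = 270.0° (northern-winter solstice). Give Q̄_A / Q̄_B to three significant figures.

Q̄_A / Q̄_B ≈ 1.27

— Configuration A (ϕ=+10.7°):
Solar longitude: L_s = 360° × (89 − 80)/365.25 = 8.871°.
sin δ = sin 23.44° × sin 8.871° = 0.06134, so δ = +3.517°.
cos h₀ = −tan(+10.7°) tan(+3.517°) = -0.0116, h₀ = 1.5824 rad.
Bracket: h₀ sin ϕ sin δ + cos ϕ cos δ sin h₀ = 1.5824×0.18567×0.06134 + 0.98261×0.99812×0.99993 = 0.018022 + 0.980694 = 0.998716.
Q̄ = (S_0/π) × [bracket] = (1361/π) × 0.998716 = 432.66 W/m².
— Configuration B (ϕ=+10.7°):
Solar declination: sin δ = sin ε · sin L_s = sin 23.44° × sin 270.0° = -0.39779, so δ = -23.440°.
cos h₀ = −tan(+10.7°) tan(-23.440°) = 0.0819, h₀ = 1.4888 rad.
Bracket: h₀ sin ϕ sin δ + cos ϕ cos δ sin h₀ = 1.4888×0.18567×-0.39779 + 0.98261×0.91748×0.99664 = -0.109959 + 0.898496 = 0.788537.
Q̄ = (S_0/π) × [bracket] = (1361/π) × 0.788537 = 341.61 W/m².
Ratio Q̄_A / Q̄_B = 432.66 / 341.61 = 1.267.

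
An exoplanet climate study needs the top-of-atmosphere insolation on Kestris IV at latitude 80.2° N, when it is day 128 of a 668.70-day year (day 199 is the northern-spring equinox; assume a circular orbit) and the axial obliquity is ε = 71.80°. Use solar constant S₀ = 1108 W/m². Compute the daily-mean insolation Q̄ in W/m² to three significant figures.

Solar longitude: λ_s = 360° × (128 − 199)/668.70 = -38.223°, i.e. -38.223° + 360° = 321.777°.
sin δ = sin 71.80° × sin 321.777° = -0.58778, so δ = -35.999°.
cos H₀ = −tan(+80.2°) tan(-35.999°) = 4.2061 ≥ 1 ⇒ polar night, H₀ = 0 and Q̄ = 0.

Q̄ ≈ 0.00 W/m²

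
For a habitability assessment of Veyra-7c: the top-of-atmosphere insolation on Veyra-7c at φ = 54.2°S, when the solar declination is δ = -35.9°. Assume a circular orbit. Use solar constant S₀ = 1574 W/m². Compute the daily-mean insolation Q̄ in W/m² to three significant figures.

cos H₀ = −tan(-54.2°) tan(-35.900°) = -1.0037 ≤ −1 ⇒ polar day, H₀ = π.
Bracket: H₀ sin φ sin δ + cos φ cos δ sin H₀ = 3.1416×-0.81106×-0.58637 + 0.58496×0.81004×0.00000 = 1.494086 + 0.000000 = 1.494086.
Q̄ = (S₀/π) × [bracket] = (1574/π) × 1.494086 = 748.6 W/m².

Q̄ ≈ 749 W/m²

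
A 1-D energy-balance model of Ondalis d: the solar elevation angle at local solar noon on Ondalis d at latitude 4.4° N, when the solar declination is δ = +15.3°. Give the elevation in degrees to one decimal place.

79.1°

At local noon the hour angle is zero, so the zenith angle equals |φ − δ| = |+4.4° − (+15.300°)| = 10.900°.
Elevation = 90° − 10.900° = 79.1°.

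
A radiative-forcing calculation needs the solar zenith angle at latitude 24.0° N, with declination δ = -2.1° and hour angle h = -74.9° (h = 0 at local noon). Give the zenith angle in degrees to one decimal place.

cos θ_z = sin φ sin δ + cos φ cos δ cos h = -0.014904 + 0.237823 = 0.222919.
θ_z = arccos(0.222919) = 77.1°.

θ_z = 77.1°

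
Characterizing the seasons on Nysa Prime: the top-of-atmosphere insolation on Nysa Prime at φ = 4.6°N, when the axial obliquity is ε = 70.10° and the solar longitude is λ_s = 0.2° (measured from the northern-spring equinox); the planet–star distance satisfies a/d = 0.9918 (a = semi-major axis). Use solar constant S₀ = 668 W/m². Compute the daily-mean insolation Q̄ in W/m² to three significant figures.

Q̄ ≈ 209 W/m²

Solar declination: sin δ = sin ε · sin λ_s = sin 70.10° × sin 0.2° = 0.00328, so δ = +0.188°.
cos H₀ = −tan(+4.6°) tan(+0.188°) = -0.0003, H₀ = 1.5711 rad.
Bracket: H₀ sin φ sin δ + cos φ cos δ sin H₀ = 1.5711×0.08020×0.00328 + 0.99678×0.99999×1.00000 = 0.000413 + 0.996770 = 0.997183.
Inverse-square distance factor (a/d)² = 0.9918² = 0.983667.
Q̄ = (S₀/π) × 0.983667 × [bracket] = (668/π) × 0.983667 × 0.997183 = 208.6 W/m².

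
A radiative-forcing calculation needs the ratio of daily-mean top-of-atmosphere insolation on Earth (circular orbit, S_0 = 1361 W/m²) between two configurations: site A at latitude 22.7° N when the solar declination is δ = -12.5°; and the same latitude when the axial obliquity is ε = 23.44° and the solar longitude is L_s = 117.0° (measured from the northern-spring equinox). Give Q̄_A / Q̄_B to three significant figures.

— Configuration A (ϕ=+22.7°):
cos h₀ = −tan(+22.7°) tan(-12.500°) = 0.0927, h₀ = 1.4779 rad.
Bracket: h₀ sin ϕ sin δ + cos ϕ cos δ sin h₀ = 1.4779×0.38591×-0.21644 + 0.92254×0.97630×0.99569 = -0.123444 + 0.896794 = 0.773350.
Q̄ = (S_0/π) × [bracket] = (1361/π) × 0.773350 = 335.03 W/m².
— Configuration B (ϕ=+22.7°):
Solar declination: sin δ = sin ε · sin L_s = sin 23.44° × sin 117.0° = 0.35443, so δ = +20.759°.
cos h₀ = −tan(+22.7°) tan(+20.759°) = -0.1586, h₀ = 1.7300 rad.
Bracket: h₀ sin ϕ sin δ + cos ϕ cos δ sin h₀ = 1.7300×0.38591×0.35443 + 0.92254×0.93508×0.98735 = 0.236626 + 0.851736 = 1.088362.
Q̄ = (S_0/π) × [bracket] = (1361/π) × 1.088362 = 471.50 W/m².
Ratio Q̄_A / Q̄_B = 335.03 / 471.50 = 0.7106.

Q̄_A / Q̄_B ≈ 0.711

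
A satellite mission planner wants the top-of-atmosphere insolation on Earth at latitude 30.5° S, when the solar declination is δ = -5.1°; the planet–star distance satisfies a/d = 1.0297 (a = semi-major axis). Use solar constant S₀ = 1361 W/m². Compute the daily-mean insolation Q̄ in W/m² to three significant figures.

cos H₀ = −tan(-30.5°) tan(-5.100°) = -0.0526, H₀ = 1.6234 rad.
Bracket: H₀ sin φ sin δ + cos φ cos δ sin H₀ = 1.6234×-0.50754×-0.08889 + 0.86163×0.99604×0.99862 = 0.073240 + 0.857034 = 0.930274.
Inverse-square distance factor (a/d)² = 1.0297² = 1.060282.
Q̄ = (S₀/π) × 1.060282 × [bracket] = (1361/π) × 1.060282 × 0.930274 = 427.3 W/m².

Q̄ ≈ 427 W/m²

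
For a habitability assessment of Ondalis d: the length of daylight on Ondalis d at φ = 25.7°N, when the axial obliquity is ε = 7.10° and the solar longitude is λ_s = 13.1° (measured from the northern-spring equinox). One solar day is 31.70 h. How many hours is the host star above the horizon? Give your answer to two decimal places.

Solar declination: sin δ = sin ε · sin λ_s = sin 7.10° × sin 13.1° = 0.02801, so δ = +1.605°.
cos H₀ = −tan φ · tan δ = −tan(+25.7°) × tan(+1.605°) = -0.0135, so H₀ = 1.5843 rad = 90.77°.
Daylight = 2H₀/(2π) × 31.70 h = (1.5843/π) × 31.70 = 15.99 h.

15.99 h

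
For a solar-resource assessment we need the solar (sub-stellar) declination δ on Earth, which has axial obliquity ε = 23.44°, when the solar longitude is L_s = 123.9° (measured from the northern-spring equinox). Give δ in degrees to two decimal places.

δ = +19.28°

sin δ = sin ε · sin L_s = sin 23.44° × sin 123.9° = 0.330169.
δ = arcsin(0.330169) = +19.28°.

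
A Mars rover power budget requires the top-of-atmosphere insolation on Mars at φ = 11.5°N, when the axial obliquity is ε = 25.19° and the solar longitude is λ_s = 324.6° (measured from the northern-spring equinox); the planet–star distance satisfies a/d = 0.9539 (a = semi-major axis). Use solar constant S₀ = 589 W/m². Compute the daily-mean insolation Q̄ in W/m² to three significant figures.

Solar declination: sin δ = sin ε · sin λ_s = sin 25.19° × sin 324.6° = -0.24655, so δ = -14.274°.
cos H₀ = −tan(+11.5°) tan(-14.274°) = 0.0518, H₀ = 1.5190 rad.
Bracket: H₀ sin φ sin δ + cos φ cos δ sin H₀ = 1.5190×0.19937×-0.24655 + 0.97992×0.96913×0.99866 = -0.074666 + 0.948397 = 0.873731.
Inverse-square distance factor (a/d)² = 0.9539² = 0.909925.
Q̄ = (S₀/π) × 0.909925 × [bracket] = (589/π) × 0.909925 × 0.873731 = 149.1 W/m².

Q̄ ≈ 149 W/m²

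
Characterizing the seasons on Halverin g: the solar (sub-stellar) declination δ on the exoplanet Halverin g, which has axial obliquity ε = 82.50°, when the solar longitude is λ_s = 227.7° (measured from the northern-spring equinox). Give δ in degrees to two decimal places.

sin δ = sin ε · sin λ_s = sin 82.50° × sin 227.7° = -0.733303.
δ = arcsin(-0.733303) = -47.16°.

δ = -47.16°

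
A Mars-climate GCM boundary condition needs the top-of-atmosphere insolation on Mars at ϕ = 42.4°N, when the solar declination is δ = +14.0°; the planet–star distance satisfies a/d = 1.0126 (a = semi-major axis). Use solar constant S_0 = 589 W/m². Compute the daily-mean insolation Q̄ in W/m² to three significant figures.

cos h₀ = −tan(+42.4°) tan(+14.000°) = -0.2277, h₀ = 1.8005 rad.
Bracket: h₀ sin ϕ sin δ + cos ϕ cos δ sin h₀ = 1.8005×0.67430×0.24192 + 0.73846×0.97030×0.97374 = 0.293710 + 0.697712 = 0.991422.
Inverse-square distance factor (a/d)² = 1.0126² = 1.025359.
Q̄ = (S_0/π) × 1.025359 × [bracket] = (589/π) × 1.025359 × 0.991422 = 190.6 W/m².

Q̄ ≈ 191 W/m²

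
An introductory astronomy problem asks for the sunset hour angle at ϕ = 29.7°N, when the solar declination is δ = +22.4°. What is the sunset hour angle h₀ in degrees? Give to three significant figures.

h₀ = 104°

cos h₀ = −tan ϕ · tan δ = −tan(+29.7°) × tan(+22.400°) = -0.2351, so h₀ = 1.8081 rad = 103.60°.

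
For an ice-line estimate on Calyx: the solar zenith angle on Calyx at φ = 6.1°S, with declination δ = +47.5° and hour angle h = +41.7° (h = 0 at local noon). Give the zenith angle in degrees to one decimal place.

cos θ_z = sin φ sin δ + cos φ cos δ cos h = -0.078346 + 0.501565 = 0.423219.
θ_z = arccos(0.423219) = 65.0°.

θ_z = 65.0°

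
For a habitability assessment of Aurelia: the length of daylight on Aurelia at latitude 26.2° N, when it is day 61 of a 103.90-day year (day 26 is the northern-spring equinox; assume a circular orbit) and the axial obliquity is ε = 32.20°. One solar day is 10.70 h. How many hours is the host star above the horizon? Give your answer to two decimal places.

6.22 h

Solar longitude: λ_s = 360° × (61 − 26)/103.90 = 121.270°.
sin δ = sin 32.20° × sin 121.270° = 0.45546, so δ = +27.095°.
cos H₀ = −tan φ · tan δ = −tan(+26.2°) × tan(+27.095°) = -0.2517, so H₀ = 1.8253 rad = 104.58°.
Daylight = 2H₀/(2π) × 10.70 h = (1.8253/π) × 10.70 = 6.22 h.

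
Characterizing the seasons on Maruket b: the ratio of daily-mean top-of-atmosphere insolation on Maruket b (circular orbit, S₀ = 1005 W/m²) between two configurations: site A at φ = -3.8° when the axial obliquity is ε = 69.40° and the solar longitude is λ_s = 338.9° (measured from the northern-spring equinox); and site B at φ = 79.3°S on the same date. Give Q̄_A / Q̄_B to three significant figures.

— Configuration A (φ=-3.8°):
Solar declination: sin δ = sin ε · sin λ_s = sin 69.40° × sin 338.9° = -0.33698, so δ = -19.693°.
cos H₀ = −tan(-3.8°) tan(-19.693°) = -0.0238, H₀ = 1.5946 rad.
Bracket: H₀ sin φ sin δ + cos φ cos δ sin H₀ = 1.5946×-0.06627×-0.33698 + 0.99780×0.94151×0.99972 = 0.035610 + 0.939176 = 0.974786.
Q̄ = (S₀/π) × [bracket] = (1005/π) × 0.974786 = 311.84 W/m².
— Configuration B (φ=-79.3°):
cos H₀ = −tan(-79.3°) tan(-19.693°) = -1.8942 ≤ −1 ⇒ polar day, H₀ = π.
Bracket: H₀ sin φ sin δ + cos φ cos δ sin H₀ = 3.1416×-0.98261×-0.33698 + 0.18567×0.94151×0.00000 = 1.040246 + 0.000000 = 1.040246.
Q̄ = (S₀/π) × [bracket] = (1005/π) × 1.040246 = 332.78 W/m².
Ratio Q̄_A / Q̄_B = 311.84 / 332.78 = 0.9371.

Q̄_A / Q̄_B ≈ 0.937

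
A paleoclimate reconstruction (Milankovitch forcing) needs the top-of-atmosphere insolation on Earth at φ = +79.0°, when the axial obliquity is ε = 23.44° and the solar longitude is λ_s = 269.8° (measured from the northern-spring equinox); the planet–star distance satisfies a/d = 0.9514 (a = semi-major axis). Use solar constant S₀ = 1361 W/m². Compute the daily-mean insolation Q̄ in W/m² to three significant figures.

Solar declination: sin δ = sin ε · sin λ_s = sin 23.44° × sin 269.8° = -0.39779, so δ = -23.440°.
cos H₀ = −tan(+79.0°) tan(-23.440°) = 2.2305 ≥ 1 ⇒ polar night, H₀ = 0 and Q̄ = 0.
Inverse-square distance factor (a/d)² = 0.9514² = 0.905162.

Q̄ ≈ 0.00 W/m²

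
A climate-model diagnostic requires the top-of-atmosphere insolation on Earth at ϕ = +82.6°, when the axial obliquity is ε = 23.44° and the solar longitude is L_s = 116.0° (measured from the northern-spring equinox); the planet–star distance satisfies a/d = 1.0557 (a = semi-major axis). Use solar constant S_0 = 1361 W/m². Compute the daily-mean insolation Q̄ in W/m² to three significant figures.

Q̄ ≈ 538 W/m²

Solar declination: sin δ = sin ε · sin L_s = sin 23.44° × sin 116.0° = 0.35753, so δ = +20.949°.
cos h₀ = −tan(+82.6°) tan(+20.949°) = -2.9477 ≤ −1 ⇒ polar day, h₀ = π.
Bracket: h₀ sin ϕ sin δ + cos ϕ cos δ sin h₀ = 3.1416×0.99167×0.35753 + 0.12880×0.93390×0.00000 = 1.113860 + 0.000000 = 1.113860.
Inverse-square distance factor (a/d)² = 1.0557² = 1.114502.
Q̄ = (S_0/π) × 1.114502 × [bracket] = (1361/π) × 1.114502 × 1.113860 = 537.8 W/m².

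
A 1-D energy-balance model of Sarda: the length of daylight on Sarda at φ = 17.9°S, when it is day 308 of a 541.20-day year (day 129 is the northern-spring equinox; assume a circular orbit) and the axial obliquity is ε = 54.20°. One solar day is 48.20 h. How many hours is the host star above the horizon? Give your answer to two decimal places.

19.03 h

Solar longitude: λ_s = 360° × (308 − 129)/541.20 = 119.069°.
sin δ = sin 54.20° × sin 119.069° = 0.70890, so δ = +45.146°.
cos H₀ = −tan φ · tan δ = −tan(-17.9°) × tan(+45.146°) = 0.3246, so H₀ = 1.2402 rad = 71.06°.
Daylight = 2H₀/(2π) × 48.20 h = (1.2402/π) × 48.20 = 19.03 h.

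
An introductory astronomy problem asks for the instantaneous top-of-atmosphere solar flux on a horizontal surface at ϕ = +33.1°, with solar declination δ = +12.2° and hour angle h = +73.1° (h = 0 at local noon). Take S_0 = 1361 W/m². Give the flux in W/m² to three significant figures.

481 W/m²

cos θ_z = sin ϕ sin δ + cos ϕ cos δ cos h = 0.115405 + 0.238027 = 0.353432.
Flux = S_0 · cos θ_z = 1361 × 0.353432 = 481.0 W/m².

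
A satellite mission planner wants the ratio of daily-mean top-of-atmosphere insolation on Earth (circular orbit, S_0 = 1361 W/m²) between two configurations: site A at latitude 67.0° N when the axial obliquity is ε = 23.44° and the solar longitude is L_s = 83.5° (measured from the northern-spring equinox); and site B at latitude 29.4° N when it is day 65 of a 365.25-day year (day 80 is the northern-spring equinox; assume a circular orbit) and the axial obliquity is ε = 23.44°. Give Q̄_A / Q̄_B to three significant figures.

Q̄_A / Q̄_B ≈ 1.45

— Configuration A (ϕ=+67.0°):
Solar declination: sin δ = sin ε · sin L_s = sin 23.44° × sin 83.5° = 0.39523, so δ = +23.280°.
cos h₀ = −tan(+67.0°) tan(+23.280°) = -1.0136 ≤ −1 ⇒ polar day, h₀ = π.
Bracket: h₀ sin ϕ sin δ + cos ϕ cos δ sin h₀ = 3.1416×0.92050×0.39523 + 0.39073×0.91858×0.00000 = 1.142943 + 0.000000 = 1.142943.
Q̄ = (S_0/π) × [bracket] = (1361/π) × 1.142943 = 495.15 W/m².
— Configuration B (ϕ=+29.4°):
Solar longitude: L_s = 360° × (65 − 80)/365.25 = -14.784°, i.e. -14.784° + 360° = 345.216°.
sin δ = sin 23.44° × sin 345.216° = -0.10151, so δ = -5.826°.
cos h₀ = −tan(+29.4°) tan(-5.826°) = 0.0575, h₀ = 1.5133 rad.
Bracket: h₀ sin ϕ sin δ + cos ϕ cos δ sin h₀ = 1.5133×0.49090×-0.10151 + 0.87121×0.99483×0.99835 = -0.075410 + 0.865276 = 0.789866.
Q̄ = (S_0/π) × [bracket] = (1361/π) × 0.789866 = 342.19 W/m².
Ratio Q̄_A / Q̄_B = 495.15 / 342.19 = 1.447.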